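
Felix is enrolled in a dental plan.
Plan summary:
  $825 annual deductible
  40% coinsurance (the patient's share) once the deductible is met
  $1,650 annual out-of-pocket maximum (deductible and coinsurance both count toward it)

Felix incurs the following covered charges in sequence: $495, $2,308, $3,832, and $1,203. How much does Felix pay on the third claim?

#1 ($495): entire amount goes to the deductible. Patient pays $495; OOP now $495.
#2 ($2,308): $330 to deductible, leaving $1,978; patient's 40% is $791.20. Patient pays $1,121.20; OOP now $1,616.20.
#3 ($3,832): 40% coinsurance on $3,832 = $1,532.80. Adding that to $1,616.20 gives $3,149, past the $1,650 cap; patient pays only $1,650 − $1,616.20 = $33.80.

$33.80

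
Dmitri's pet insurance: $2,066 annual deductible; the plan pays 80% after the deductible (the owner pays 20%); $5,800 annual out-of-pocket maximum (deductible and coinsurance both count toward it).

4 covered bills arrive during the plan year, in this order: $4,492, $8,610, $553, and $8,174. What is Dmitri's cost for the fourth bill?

$1,416.20

Bill 1, $4,492: deductible takes $2,066, $2,426 remains; 20% of $2,426 = $485.20. Owner owes $2,551.20 (running OOP $2,551.20).
Bill 2, $8,610: 20% coinsurance on $8,610 = $1,722. Owner pays $1,722; OOP now $4,273.20.
Bill 3, $553: 20% coinsurance on $553 = $110.60. Cost to owner: $110.60. OOP to date $4,383.80.
Bill 4, $8,174: deductible already satisfied, so owner's share is 20% × $8,174 = $1,634.80. OOP would hit $6,018.60 > $5,800, so the cap limits the owner to $5,800 − $4,383.80 = $1,416.20.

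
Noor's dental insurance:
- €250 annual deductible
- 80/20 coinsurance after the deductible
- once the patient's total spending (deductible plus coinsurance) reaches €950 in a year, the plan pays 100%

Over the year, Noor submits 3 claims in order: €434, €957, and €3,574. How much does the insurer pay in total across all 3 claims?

#1 (€434): deductible takes €250, €184 remains; coinsurance €184 × 20% = €36.80. Patient pays €286.80; OOP now €286.80. Plan pays €434 − €286.80 = €147.20.
#2 (€957): deductible met; 20% of €957 = €191.40. Patient pays €191.40; OOP now €478.20. Plan pays €957 − €191.40 = €765.60.
#3 (€3,574): 20% coinsurance on €3,574 = €714.80. Adding that to €478.20 gives €1,193, past the €950 cap; patient pays only €950 − €478.20 = €471.80. Insurer: €3,574 − €471.80 = €3,102.20.
Insurer total = bills − patient's total = €4,965 − €950 = €4,015.

€4,015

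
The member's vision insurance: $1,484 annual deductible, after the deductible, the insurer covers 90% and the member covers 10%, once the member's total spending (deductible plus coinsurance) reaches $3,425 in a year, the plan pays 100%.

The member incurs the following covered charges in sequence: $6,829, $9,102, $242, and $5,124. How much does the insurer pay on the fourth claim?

#1 ($6,829): $1,484 to deductible, leaving $5,345; member's 10% is $534.50. Member pays $2,018.50; OOP now $2,018.50. Plan pays $6,829 − $2,018.50 = $4,810.50.
#2 ($9,102): deductible met; 10% of $9,102 = $910.20. Member owes $910.20 (running OOP $2,928.70). Plan pays $9,102 − $910.20 = $8,191.80.
#3 ($242): 10% coinsurance on $242 = $24.20. Member owes $24.20 (running OOP $2,952.90). Plan pays $242 − $24.20 = $217.80.
#4 ($5,124): deductible already satisfied, so member's share is 10% × $5,124 = $512.40. Adding that to $2,952.90 gives $3,465.30, past the $3,425 cap; member pays only $3,425 − $2,952.90 = $472.10. Insurer: $5,124 − $472.10 = $4,651.90.

$4,651.90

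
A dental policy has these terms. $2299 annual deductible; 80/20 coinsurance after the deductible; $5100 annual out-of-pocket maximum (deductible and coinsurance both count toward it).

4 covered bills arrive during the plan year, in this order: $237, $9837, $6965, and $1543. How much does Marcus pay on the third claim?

$1246

Claim 1 — $237: all of it applies to the deductible. Patient pays $237; OOP now $237.
Claim 2 — $9837: deductible takes $2062, $7775 remains; patient's 20% is $1555. Patient pays $3617; OOP now $3854.
Claim 3 — $6965: deductible met; 20% of $6965 = $1393. Adding that to $3854 gives $5247, past the $5100 cap; patient pays only $5100 − $3854 = $1246.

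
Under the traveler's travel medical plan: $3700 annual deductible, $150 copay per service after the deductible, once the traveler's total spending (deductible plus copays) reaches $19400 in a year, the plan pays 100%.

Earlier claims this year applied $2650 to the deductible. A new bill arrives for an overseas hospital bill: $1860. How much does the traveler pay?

Deductible still to meet: $3700 − $2650 = $1050.
That leaves $1860 − $1050 = $810 for the copay.
Copay on this service: $150.
That puts the traveler's cost at $1050 + $150 = $1200 before any cap.
Year-to-date out-of-pocket becomes $2650 + $1200 = $3850, still under the $19400 maximum, so no cap applies.

$1200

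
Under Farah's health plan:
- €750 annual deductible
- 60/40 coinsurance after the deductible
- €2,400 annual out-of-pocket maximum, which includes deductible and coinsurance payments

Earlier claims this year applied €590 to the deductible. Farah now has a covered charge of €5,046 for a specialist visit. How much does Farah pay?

€1,810

€590 of the €750 deductible is already met, leaving €160.
The remaining €4,886 (= €5,046 − €160) moves to coinsurance.
Coinsurance: €4,886 × 40% = €1,954.40.
That puts the patient's cost at €160 + €1,954.40 = €2,114.40 before any cap.
Adding €2,114.40 to the €590 already spent would give €2,704.40, which exceeds the €2,400 cap; the patient pays just €2,400 − €590 = €1,810.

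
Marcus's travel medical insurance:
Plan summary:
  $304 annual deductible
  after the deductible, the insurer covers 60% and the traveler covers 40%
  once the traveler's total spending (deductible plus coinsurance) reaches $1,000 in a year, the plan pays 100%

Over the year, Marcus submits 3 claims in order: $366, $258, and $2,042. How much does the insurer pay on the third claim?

$1,474

Bill 1, $366: deductible takes $304, $62 remains; 40% of $62 = $24.80. Traveler pays $328.80; OOP now $328.80. Insurer: $366 − $328.80 = $37.20.
Bill 2, $258: 40% coinsurance on $258 = $103.20. Traveler pays $103.20; OOP now $432. Insurer: $258 − $103.20 = $154.80.
Bill 3, $2,042: deductible met; 40% of $2,042 = $816.80. Adding that to $432 gives $1,248.80, past the $1,000 cap; traveler pays only $1,000 − $432 = $568. Plan pays $2,042 − $568 = $1,474.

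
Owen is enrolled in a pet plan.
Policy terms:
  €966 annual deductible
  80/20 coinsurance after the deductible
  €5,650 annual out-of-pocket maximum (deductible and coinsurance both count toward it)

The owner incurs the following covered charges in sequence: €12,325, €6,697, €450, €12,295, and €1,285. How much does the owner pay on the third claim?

€90

Claim 1 (€12,325): €966 to deductible, leaving €11,359; 20% of €11,359 = €2,271.80. Cost to owner: €3,237.80. OOP to date €3,237.80.
Claim 2 (€6,697): deductible met; 20% of €6,697 = €1,339.40. Owner owes €1,339.40 (running OOP €4,577.20).
Claim 3 (€450): 20% coinsurance on €450 = €90. Owner pays €90; OOP now €4,667.20.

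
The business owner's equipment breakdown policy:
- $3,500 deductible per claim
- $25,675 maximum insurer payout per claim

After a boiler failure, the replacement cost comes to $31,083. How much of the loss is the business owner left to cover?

$5,408

Subtract the deductible: $31,083 − $3,500 = $27,583.
The $25,675 per-incident cap binds; insurer pays $25,675.
Out of pocket: $31,083 − $25,675 = $5,408.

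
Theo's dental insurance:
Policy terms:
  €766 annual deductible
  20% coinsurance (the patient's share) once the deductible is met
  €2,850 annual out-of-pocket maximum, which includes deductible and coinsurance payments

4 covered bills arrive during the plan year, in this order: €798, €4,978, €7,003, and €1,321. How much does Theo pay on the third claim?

€1,082

Bill 1, €798: €766 finishes the deductible; €32 goes to coinsurance; patient's 20% is €6.40. Patient owes €772.40 (running OOP €772.40).
Bill 2, €4,978: deductible met; 20% of €4,978 = €995.60. Cost to patient: €995.60. OOP to date €1,768.
Bill 3, €7,003: deductible met; 20% of €7,003 = €1,400.60. OOP would hit €3,168.60 > €2,850, so the cap limits the patient to €2,850 − €1,768 = €1,082.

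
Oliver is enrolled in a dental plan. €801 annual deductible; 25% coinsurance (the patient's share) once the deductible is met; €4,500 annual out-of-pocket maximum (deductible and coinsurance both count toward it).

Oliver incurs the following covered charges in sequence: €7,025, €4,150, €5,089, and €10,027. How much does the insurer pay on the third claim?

Claim 1 (€7,025): deductible takes €801, €6,224 remains; 25% of €6,224 = €1,556. Patient pays €2,357; OOP now €2,357. Plan pays €7,025 − €2,357 = €4,668.
Claim 2 (€4,150): deductible met; 25% of €4,150 = €1,037.50. Patient owes €1,037.50 (running OOP €3,394.50). Insurer: €4,150 − €1,037.50 = €3,112.50.
Claim 3 (€5,089): deductible already satisfied, so patient's share is 25% × €5,089 = €1,272.25. That would push OOP to €4,666.75, over the €4,500 cap, so patient pays €4,500 − €3,394.50 = €1,105.50. Insurer: €5,089 − €1,105.50 = €3,983.50.

€3,983.50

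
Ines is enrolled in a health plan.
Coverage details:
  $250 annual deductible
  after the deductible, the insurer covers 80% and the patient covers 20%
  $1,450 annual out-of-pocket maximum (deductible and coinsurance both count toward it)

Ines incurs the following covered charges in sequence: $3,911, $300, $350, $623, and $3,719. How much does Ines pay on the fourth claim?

$124.60

Claim 1 ($3,911): deductible takes $250, $3,661 remains; coinsurance $3,661 × 20% = $732.20. Cost to patient: $982.20. OOP to date $982.20.
Claim 2 ($300): 20% coinsurance on $300 = $60. Cost to patient: $60. OOP to date $1,042.20.
Claim 3 ($350): deductible met; 20% of $350 = $70. Cost to patient: $70. OOP to date $1,112.20.
Claim 4 ($623): deductible already satisfied, so patient's share is 20% × $623 = $124.60. Patient pays $124.60; OOP now $1,236.80.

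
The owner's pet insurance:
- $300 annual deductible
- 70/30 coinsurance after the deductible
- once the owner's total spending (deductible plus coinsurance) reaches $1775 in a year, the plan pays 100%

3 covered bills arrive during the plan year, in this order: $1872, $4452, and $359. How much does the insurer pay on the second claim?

$3448.60

Claim 1 — $1872: deductible takes $300, $1572 remains; 30% of $1572 = $471.60. Cost to owner: $771.60. OOP to date $771.60. Plan pays $1872 − $771.60 = $1100.40.
Claim 2 — $4452: 30% coinsurance on $4452 = $1335.60. Adding that to $771.60 gives $2107.20, past the $1775 cap; owner pays only $1775 − $771.60 = $1003.40. Insurer: $4452 − $1003.40 = $3448.60.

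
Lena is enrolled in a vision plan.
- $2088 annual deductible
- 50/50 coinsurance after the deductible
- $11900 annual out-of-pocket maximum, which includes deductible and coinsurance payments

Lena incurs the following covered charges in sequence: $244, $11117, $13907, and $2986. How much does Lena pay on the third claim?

$5175.50

Claim 1 — $244: all of it applies to the deductible. Cost to member: $244. OOP to date $244.
Claim 2 — $11117: $1844 to deductible, leaving $9273; coinsurance $9273 × 50% = $4636.50. Cost to member: $6480.50. OOP to date $6724.50.
Claim 3 — $13907: deductible met; 50% of $13907 = $6953.50. That would push OOP to $13678, over the $11900 cap, so member pays $11900 − $6724.50 = $5175.50.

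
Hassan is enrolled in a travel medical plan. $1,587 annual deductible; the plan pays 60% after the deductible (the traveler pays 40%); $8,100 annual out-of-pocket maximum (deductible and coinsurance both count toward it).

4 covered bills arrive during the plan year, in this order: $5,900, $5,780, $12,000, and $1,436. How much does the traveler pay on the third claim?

Bill 1, $5,900: $1,587 to deductible, leaving $4,313; coinsurance $4,313 × 40% = $1,725.20. Traveler pays $3,312.20; OOP now $3,312.20.
Bill 2, $5,780: deductible already satisfied, so traveler's share is 40% × $5,780 = $2,312. Traveler owes $2,312 (running OOP $5,624.20).
Bill 3, $12,000: deductible met; 40% of $12,000 = $4,800. OOP would hit $10,424.20 > $8,100, so the cap limits the traveler to $8,100 − $5,624.20 = $2,475.80.

$2,475.80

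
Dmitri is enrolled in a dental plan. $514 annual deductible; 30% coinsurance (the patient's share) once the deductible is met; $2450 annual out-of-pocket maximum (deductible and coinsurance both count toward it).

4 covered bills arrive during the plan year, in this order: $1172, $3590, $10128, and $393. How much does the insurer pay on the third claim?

$9466.40

#1 ($1172): $514 finishes the deductible; $658 goes to coinsurance; patient's 30% is $197.40. Cost to patient: $711.40. OOP to date $711.40. Insurer: $1172 − $711.40 = $460.60.
#2 ($3590): deductible already satisfied, so patient's share is 30% × $3590 = $1077. Patient pays $1077; OOP now $1788.40. Plan pays $3590 − $1077 = $2513.
#3 ($10128): deductible already satisfied, so patient's share is 30% × $10128 = $3038.40. That would push OOP to $4826.80, over the $2450 cap, so patient pays $2450 − $1788.40 = $661.60. Plan pays $10128 − $661.60 = $9466.40.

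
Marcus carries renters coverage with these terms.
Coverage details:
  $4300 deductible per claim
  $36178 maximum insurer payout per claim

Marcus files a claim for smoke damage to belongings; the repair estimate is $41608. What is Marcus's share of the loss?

$5430

After the deductible, $41608 − $4300 = $37308 remains.
Since $37308 > $36178, the payout is capped at $36178.
Out of pocket: $41608 − $36178 = $5430.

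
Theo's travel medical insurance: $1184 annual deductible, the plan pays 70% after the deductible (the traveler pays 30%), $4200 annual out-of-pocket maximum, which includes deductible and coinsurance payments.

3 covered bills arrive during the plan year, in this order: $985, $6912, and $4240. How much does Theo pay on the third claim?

Bill 1, $985: entire amount goes to the deductible. Traveler pays $985; OOP now $985.
Bill 2, $6912: deductible takes $199, $6713 remains; traveler's 30% is $2013.90. Cost to traveler: $2212.90. OOP to date $3197.90.
Bill 3, $4240: deductible already satisfied, so traveler's share is 30% × $4240 = $1272. Adding that to $3197.90 gives $4469.90, past the $4200 cap; traveler pays only $4200 − $3197.90 = $1002.10.

$1002.10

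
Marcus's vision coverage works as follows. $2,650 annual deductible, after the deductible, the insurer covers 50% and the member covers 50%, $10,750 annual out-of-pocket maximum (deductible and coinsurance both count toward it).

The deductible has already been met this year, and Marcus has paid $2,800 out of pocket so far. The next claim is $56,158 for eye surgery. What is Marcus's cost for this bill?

The deductible is already satisfied, so the full bill goes to coinsurance.
50% of $56,158 = $28,079 falls to the member.
Year-to-date out-of-pocket would reach $2,800 + $28,079 = $30,879, above the $10,750 maximum, so the member pays only $10,750 − $2,800 = $7,950.

$7,950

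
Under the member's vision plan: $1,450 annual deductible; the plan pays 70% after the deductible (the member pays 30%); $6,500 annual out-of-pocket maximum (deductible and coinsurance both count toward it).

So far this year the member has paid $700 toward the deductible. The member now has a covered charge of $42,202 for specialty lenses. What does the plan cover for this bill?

Deductible still to meet: $1,450 − $700 = $750.
The remaining $41,452 (= $42,202 − $750) moves to coinsurance.
Coinsurance: $41,452 × 30% = $12,435.60.
So the member owes $750 + $12,435.60 = $13,185.60 before any cap.
That would bring total out-of-pocket to $13,885.60, past the $6,500 cap. The member is capped at $6,500 − $700 = $5,800 on this claim.
The insurer covers the remainder: $42,202 − $5,800 = $36,402.

$36,402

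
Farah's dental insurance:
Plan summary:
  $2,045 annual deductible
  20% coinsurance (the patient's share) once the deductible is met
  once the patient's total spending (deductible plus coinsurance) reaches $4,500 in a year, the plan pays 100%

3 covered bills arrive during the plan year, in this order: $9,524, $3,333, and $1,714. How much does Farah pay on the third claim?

$292.60

Claim 1 ($9,524): deductible takes $2,045, $7,479 remains; 20% of $7,479 = $1,495.80. Patient owes $3,540.80 (running OOP $3,540.80).
Claim 2 ($3,333): deductible met; 20% of $3,333 = $666.60. Cost to patient: $666.60. OOP to date $4,207.40.
Claim 3 ($1,714): 20% coinsurance on $1,714 = $342.80. Adding that to $4,207.40 gives $4,550.20, past the $4,500 cap; patient pays only $4,500 − $4,207.40 = $292.60.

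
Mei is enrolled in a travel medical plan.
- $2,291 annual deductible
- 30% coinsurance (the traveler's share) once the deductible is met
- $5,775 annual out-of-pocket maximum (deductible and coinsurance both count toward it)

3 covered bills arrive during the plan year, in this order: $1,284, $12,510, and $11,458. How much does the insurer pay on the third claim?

Claim 1 — $1,284: entire amount goes to the deductible. Traveler pays $1,284; OOP now $1,284. Plan pays $1,284 − $1,284 = $0.
Claim 2 — $12,510: deductible takes $1,007, $11,503 remains; 30% of $11,503 = $3,450.90. Cost to traveler: $4,457.90. OOP to date $5,741.90. Insurer: $12,510 − $4,457.90 = $8,052.10.
Claim 3 — $11,458: deductible already satisfied, so traveler's share is 30% × $11,458 = $3,437.40. Adding that to $5,741.90 gives $9,179.30, past the $5,775 cap; traveler pays only $5,775 − $5,741.90 = $33.10. Plan pays $11,458 − $33.10 = $11,424.90.

$11,424.90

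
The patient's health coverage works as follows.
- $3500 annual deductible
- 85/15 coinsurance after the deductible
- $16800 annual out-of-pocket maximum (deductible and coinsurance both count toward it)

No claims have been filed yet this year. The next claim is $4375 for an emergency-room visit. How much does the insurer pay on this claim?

$743.75

Deductible not yet touched, so the first $3500 of the bill goes to the deductible.
After the $3500 deductible portion, $4375 − $3500 = $875 is subject to coinsurance.
Patient's 15% share of $875 is $131.25.
Patient responsibility before any cap: $3500 + $131.25 = $3631.25.
Year-to-date out-of-pocket becomes $0 + $3631.25 = $3631.25, still under the $16800 maximum, so no cap applies.
The plan picks up $4375 − $3631.25 = $743.75.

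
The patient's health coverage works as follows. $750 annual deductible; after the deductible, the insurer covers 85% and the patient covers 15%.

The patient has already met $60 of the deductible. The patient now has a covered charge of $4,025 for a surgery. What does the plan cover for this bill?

Deductible still to meet: $750 − $60 = $690.
After the $690 deductible portion, $4,025 − $690 = $3,335 is subject to coinsurance.
15% of $3,335 = $500.25 falls to the patient.
That puts the patient's cost at $690 + $500.25 = $1,190.25.
The insurer covers the remainder: $4,025 − $1,190.25 = $2,834.75.

$2,834.75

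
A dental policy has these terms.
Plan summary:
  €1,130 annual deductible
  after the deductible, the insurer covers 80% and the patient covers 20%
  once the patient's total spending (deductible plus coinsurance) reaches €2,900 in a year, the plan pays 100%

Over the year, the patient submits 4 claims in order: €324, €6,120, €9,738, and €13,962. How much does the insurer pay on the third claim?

Claim 1 — €324: fully absorbed by the deductible. Cost to patient: €324. OOP to date €324. Insurer: €324 − €324 = €0.
Claim 2 — €6,120: €806 finishes the deductible; €5,314 goes to coinsurance; coinsurance €5,314 × 20% = €1,062.80. Patient pays €1,868.80; OOP now €2,192.80. Insurer: €6,120 − €1,868.80 = €4,251.20.
Claim 3 — €9,738: deductible met; 20% of €9,738 = €1,947.60. OOP would hit €4,140.40 > €2,900, so the cap limits the patient to €2,900 − €2,192.80 = €707.20. Plan pays €9,738 − €707.20 = €9,030.80.

€9,030.80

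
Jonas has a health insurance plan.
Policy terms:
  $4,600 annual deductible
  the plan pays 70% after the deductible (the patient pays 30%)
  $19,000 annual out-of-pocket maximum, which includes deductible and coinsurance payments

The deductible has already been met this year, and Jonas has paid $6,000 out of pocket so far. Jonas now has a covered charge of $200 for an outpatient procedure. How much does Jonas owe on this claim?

The deductible is already satisfied, so the full bill goes to coinsurance.
Coinsurance: $200 × 30% = $60.
Total out-of-pocket so far would be $6,000 + $60 = $6,060, below the $19,000 cap — no reduction.

$60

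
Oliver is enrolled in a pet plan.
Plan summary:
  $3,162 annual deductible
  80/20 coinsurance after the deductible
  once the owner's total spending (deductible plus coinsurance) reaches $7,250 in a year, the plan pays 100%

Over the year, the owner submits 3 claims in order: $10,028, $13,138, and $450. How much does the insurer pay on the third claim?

Claim 1 — $10,028: $3,162 finishes the deductible; $6,866 goes to coinsurance; 20% of $6,866 = $1,373.20. Owner pays $4,535.20; OOP now $4,535.20. Insurer: $10,028 − $4,535.20 = $5,492.80.
Claim 2 — $13,138: 20% coinsurance on $13,138 = $2,627.60. Owner pays $2,627.60; OOP now $7,162.80. Insurer: $13,138 − $2,627.60 = $10,510.40.
Claim 3 — $450: 20% coinsurance on $450 = $90. That would push OOP to $7,252.80, over the $7,250 cap, so owner pays $7,250 − $7,162.80 = $87.20. Insurer: $450 − $87.20 = $362.80.

$362.80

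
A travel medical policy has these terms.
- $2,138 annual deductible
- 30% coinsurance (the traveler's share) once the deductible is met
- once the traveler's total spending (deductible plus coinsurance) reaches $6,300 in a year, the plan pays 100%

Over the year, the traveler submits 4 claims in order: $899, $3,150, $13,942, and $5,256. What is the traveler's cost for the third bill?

$3,588.70

Bill 1, $899: entire amount goes to the deductible. Cost to traveler: $899. OOP to date $899.
Bill 2, $3,150: deductible takes $1,239, $1,911 remains; traveler's 30% is $573.30. Traveler pays $1,812.30; OOP now $2,711.30.
Bill 3, $13,942: 30% coinsurance on $13,942 = $4,182.60. Adding that to $2,711.30 gives $6,893.90, past the $6,300 cap; traveler pays only $6,300 − $2,711.30 = $3,588.70.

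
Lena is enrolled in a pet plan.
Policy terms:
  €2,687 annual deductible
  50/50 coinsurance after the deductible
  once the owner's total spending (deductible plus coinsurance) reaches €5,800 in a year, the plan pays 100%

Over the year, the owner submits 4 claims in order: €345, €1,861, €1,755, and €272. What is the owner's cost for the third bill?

Claim 1 — €345: entire amount goes to the deductible. Cost to owner: €345. OOP to date €345.
Claim 2 — €1,861: entire amount goes to the deductible. Owner owes €1,861 (running OOP €2,206).
Claim 3 — €1,755: €481 finishes the deductible; €1,274 goes to coinsurance; 50% of €1,274 = €637. Owner pays €1,118; OOP now €3,324.

€1,118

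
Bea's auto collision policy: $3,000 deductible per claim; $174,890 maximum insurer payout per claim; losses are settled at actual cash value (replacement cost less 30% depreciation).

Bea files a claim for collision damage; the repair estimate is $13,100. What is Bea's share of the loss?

Depreciate 30%: the covered value is $13,100 × 0.7 = $9,170.
Subtract the deductible: $9,170 − $3,000 = $6,170.
That's under the $174,890 cap, so the insurer reimburses the full $6,170.
Out of pocket: $13,100 − $6,170 = $6,930.

$6,930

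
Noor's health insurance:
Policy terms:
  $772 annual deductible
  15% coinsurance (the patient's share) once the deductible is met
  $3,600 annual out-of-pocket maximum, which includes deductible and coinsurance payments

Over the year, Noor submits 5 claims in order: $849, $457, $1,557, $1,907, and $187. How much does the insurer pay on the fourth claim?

$1,620.95

Bill 1, $849: $772 finishes the deductible; $77 goes to coinsurance; 15% of $77 = $11.55. Patient pays $783.55; OOP now $783.55. Plan pays $849 − $783.55 = $65.45.
Bill 2, $457: deductible met; 15% of $457 = $68.55. Patient owes $68.55 (running OOP $852.10). Plan pays $457 − $68.55 = $388.45.
Bill 3, $1,557: 15% coinsurance on $1,557 = $233.55. Patient owes $233.55 (running OOP $1,085.65). Plan pays $1,557 − $233.55 = $1,323.45.
Bill 4, $1,907: deductible met; 15% of $1,907 = $286.05. Patient pays $286.05; OOP now $1,371.70. Insurer: $1,907 − $286.05 = $1,620.95.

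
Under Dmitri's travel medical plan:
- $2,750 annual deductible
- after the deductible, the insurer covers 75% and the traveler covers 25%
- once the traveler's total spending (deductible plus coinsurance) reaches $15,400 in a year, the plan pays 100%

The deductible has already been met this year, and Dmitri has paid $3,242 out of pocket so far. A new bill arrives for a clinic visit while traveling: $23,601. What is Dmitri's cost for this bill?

$5,900.25

The deductible is already satisfied, so the full bill goes to coinsurance.
Coinsurance: $23,601 × 25% = $5,900.25.
Total out-of-pocket so far would be $3,242 + $5,900.25 = $9,142.25, below the $15,400 cap — no reduction.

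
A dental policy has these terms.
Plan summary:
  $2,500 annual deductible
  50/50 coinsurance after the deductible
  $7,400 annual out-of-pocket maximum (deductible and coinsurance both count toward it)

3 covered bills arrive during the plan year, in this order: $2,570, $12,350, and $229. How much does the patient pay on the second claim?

Bill 1, $2,570: $2,500 finishes the deductible; $70 goes to coinsurance; patient's 50% is $35. Patient owes $2,535 (running OOP $2,535).
Bill 2, $12,350: deductible met; 50% of $12,350 = $6,175. Adding that to $2,535 gives $8,710, past the $7,400 cap; patient pays only $7,400 − $2,535 = $4,865.

$4,865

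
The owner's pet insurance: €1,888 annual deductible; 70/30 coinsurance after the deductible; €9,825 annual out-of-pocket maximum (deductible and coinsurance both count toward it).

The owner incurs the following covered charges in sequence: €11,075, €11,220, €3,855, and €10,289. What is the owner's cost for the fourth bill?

€658.40

#1 (€11,075): €1,888 to deductible, leaving €9,187; 30% of €9,187 = €2,756.10. Owner pays €4,644.10; OOP now €4,644.10.
#2 (€11,220): 30% coinsurance on €11,220 = €3,366. Cost to owner: €3,366. OOP to date €8,010.10.
#3 (€3,855): deductible met; 30% of €3,855 = €1,156.50. Owner pays €1,156.50; OOP now €9,166.60.
#4 (€10,289): 30% coinsurance on €10,289 = €3,086.70. OOP would hit €12,253.30 > €9,825, so the cap limits the owner to €9,825 − €9,166.60 = €658.40.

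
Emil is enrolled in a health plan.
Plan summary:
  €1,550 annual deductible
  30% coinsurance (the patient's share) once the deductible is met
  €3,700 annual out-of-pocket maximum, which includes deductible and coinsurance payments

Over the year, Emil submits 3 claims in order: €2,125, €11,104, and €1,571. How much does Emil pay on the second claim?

#1 (€2,125): €1,550 to deductible, leaving €575; patient's 30% is €172.50. Patient pays €1,722.50; OOP now €1,722.50.
#2 (€11,104): deductible already satisfied, so patient's share is 30% × €11,104 = €3,331.20. Adding that to €1,722.50 gives €5,053.70, past the €3,700 cap; patient pays only €3,700 − €1,722.50 = €1,977.50.

€1,977.50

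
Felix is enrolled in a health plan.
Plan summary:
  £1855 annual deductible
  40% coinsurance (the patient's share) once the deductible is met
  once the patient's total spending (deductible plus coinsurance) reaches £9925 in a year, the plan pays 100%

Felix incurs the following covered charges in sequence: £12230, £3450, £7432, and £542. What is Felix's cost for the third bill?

£2540

Bill 1, £12230: £1855 finishes the deductible; £10375 goes to coinsurance; patient's 40% is £4150. Patient pays £6005; OOP now £6005.
Bill 2, £3450: 40% coinsurance on £3450 = £1380. Cost to patient: £1380. OOP to date £7385.
Bill 3, £7432: deductible already satisfied, so patient's share is 40% × £7432 = £2972.80. OOP would hit £10357.80 > £9925, so the cap limits the patient to £9925 − £7385 = £2540.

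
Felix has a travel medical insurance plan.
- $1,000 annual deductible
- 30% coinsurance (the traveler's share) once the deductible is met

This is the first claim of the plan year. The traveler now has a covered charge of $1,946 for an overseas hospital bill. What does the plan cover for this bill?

$662.20

The full $1,000 deductible is still open; $1,000 of this bill applies to it.
That leaves $1,946 − $1,000 = $946 for coinsurance.
Coinsurance: $946 × 30% = $283.80.
That puts the traveler's cost at $1,000 + $283.80 = $1,283.80.
The insurer covers the remainder: $1,946 − $1,283.80 = $662.20.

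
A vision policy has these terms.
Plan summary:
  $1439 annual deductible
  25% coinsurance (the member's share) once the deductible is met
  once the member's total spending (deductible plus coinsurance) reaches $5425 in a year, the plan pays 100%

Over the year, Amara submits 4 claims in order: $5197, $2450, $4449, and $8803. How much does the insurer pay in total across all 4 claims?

$15474

#1 ($5197): deductible takes $1439, $3758 remains; 25% of $3758 = $939.50. Cost to member: $2378.50. OOP to date $2378.50. Insurer: $5197 − $2378.50 = $2818.50.
#2 ($2450): 25% coinsurance on $2450 = $612.50. Member owes $612.50 (running OOP $2991). Plan pays $2450 − $612.50 = $1837.50.
#3 ($4449): deductible met; 25% of $4449 = $1112.25. Member owes $1112.25 (running OOP $4103.25). Insurer: $4449 − $1112.25 = $3336.75.
#4 ($8803): 25% coinsurance on $8803 = $2200.75. Adding that to $4103.25 gives $6304, past the $5425 cap; member pays only $5425 − $4103.25 = $1321.75. Plan pays $8803 − $1321.75 = $7481.25.
Insurer total = bills − member's total = $20899 − $5425 = $15474.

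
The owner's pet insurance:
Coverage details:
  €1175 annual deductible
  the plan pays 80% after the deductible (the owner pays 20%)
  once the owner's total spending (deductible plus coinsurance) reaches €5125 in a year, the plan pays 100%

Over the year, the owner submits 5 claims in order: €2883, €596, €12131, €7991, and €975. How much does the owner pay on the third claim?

€2426.20

Claim 1 — €2883: €1175 to deductible, leaving €1708; 20% of €1708 = €341.60. Cost to owner: €1516.60. OOP to date €1516.60.
Claim 2 — €596: deductible met; 20% of €596 = €119.20. Cost to owner: €119.20. OOP to date €1635.80.
Claim 3 — €12131: deductible met; 20% of €12131 = €2426.20. Cost to owner: €2426.20. OOP to date €4062.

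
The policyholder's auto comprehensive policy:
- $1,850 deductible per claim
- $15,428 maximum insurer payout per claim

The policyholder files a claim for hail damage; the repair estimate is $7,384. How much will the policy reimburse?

Subtract the deductible: $7,384 − $1,850 = $5,534.
$5,534 is within the $15,428 limit, so the insurer pays $5,534.

$5,534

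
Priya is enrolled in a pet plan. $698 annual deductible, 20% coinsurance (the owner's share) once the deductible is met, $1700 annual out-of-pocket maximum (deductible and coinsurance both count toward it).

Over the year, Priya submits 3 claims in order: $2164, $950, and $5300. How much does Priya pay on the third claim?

Claim 1 — $2164: $698 finishes the deductible; $1466 goes to coinsurance; coinsurance $1466 × 20% = $293.20. Owner pays $991.20; OOP now $991.20.
Claim 2 — $950: 20% coinsurance on $950 = $190. Cost to owner: $190. OOP to date $1181.20.
Claim 3 — $5300: 20% coinsurance on $5300 = $1060. That would push OOP to $2241.20, over the $1700 cap, so owner pays $1700 − $1181.20 = $518.80.

$518.80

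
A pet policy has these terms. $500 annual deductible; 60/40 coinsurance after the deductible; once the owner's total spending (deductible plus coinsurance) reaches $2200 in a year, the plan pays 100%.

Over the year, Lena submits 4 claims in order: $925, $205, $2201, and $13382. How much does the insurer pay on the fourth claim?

Claim 1 ($925): deductible takes $500, $425 remains; 40% of $425 = $170. Owner pays $670; OOP now $670. Insurer: $925 − $670 = $255.
Claim 2 ($205): deductible already satisfied, so owner's share is 40% × $205 = $82. Owner pays $82; OOP now $752. Insurer: $205 − $82 = $123.
Claim 3 ($2201): deductible met; 40% of $2201 = $880.40. Cost to owner: $880.40. OOP to date $1632.40. Plan pays $2201 − $880.40 = $1320.60.
Claim 4 ($13382): deductible met; 40% of $13382 = $5352.80. OOP would hit $6985.20 > $2200, so the cap limits the owner to $2200 − $1632.40 = $567.60. Insurer: $13382 − $567.60 = $12814.40.

$12814.40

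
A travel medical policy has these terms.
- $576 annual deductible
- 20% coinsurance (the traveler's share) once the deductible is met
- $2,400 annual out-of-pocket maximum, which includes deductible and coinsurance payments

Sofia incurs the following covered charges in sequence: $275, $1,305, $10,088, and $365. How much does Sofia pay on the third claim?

Claim 1 ($275): entire amount goes to the deductible. Cost to traveler: $275. OOP to date $275.
Claim 2 ($1,305): deductible takes $301, $1,004 remains; coinsurance $1,004 × 20% = $200.80. Cost to traveler: $501.80. OOP to date $776.80.
Claim 3 ($10,088): deductible met; 20% of $10,088 = $2,017.60. OOP would hit $2,794.40 > $2,400, so the cap limits the traveler to $2,400 − $776.80 = $1,623.20.

$1,623.20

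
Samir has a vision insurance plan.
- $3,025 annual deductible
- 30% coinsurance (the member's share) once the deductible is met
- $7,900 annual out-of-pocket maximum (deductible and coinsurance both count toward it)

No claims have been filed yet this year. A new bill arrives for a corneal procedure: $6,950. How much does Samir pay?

$4,202.50

The full $3,025 deductible is still open; $3,025 of this bill applies to it.
That leaves $6,950 − $3,025 = $3,925 for coinsurance.
30% of $3,925 = $1,177.50 falls to the member.
So the member owes $3,025 + $1,177.50 = $4,202.50 before any cap.
Cumulative spending $0 + $4,202.50 = $4,202.50 stays under the $7,900 maximum.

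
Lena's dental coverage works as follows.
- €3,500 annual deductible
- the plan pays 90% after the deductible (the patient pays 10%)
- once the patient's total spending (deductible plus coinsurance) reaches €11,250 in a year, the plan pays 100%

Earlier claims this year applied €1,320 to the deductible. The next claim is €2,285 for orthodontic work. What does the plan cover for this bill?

€94.50

Remaining deductible: €3,500 − €1,320 = €2,180.
That leaves €2,285 − €2,180 = €105 for coinsurance.
10% of €105 = €10.50 falls to the patient.
That puts the patient's cost at €2,180 + €10.50 = €2,190.50 before any cap.
Year-to-date out-of-pocket becomes €1,320 + €2,190.50 = €3,510.50, still under the €11,250 maximum, so no cap applies.
The insurer covers the remainder: €2,285 − €2,190.50 = €94.50.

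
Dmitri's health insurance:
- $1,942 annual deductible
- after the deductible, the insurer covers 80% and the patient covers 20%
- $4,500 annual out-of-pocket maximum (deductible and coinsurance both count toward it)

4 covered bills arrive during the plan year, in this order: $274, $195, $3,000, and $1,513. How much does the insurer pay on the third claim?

$1,221.60

Claim 1 — $274: all of it applies to the deductible. Patient pays $274; OOP now $274. Insurer: $274 − $274 = $0.
Claim 2 — $195: entire amount goes to the deductible. Patient owes $195 (running OOP $469). Plan pays $195 − $195 = $0.
Claim 3 — $3,000: $1,473 to deductible, leaving $1,527; 20% of $1,527 = $305.40. Cost to patient: $1,778.40. OOP to date $2,247.40. Plan pays $3,000 − $1,778.40 = $1,221.60.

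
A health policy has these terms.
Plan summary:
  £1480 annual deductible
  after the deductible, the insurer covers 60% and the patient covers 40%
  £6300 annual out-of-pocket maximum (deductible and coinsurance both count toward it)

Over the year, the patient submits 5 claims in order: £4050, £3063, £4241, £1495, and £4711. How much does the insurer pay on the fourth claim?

£897

Claim 1 — £4050: £1480 finishes the deductible; £2570 goes to coinsurance; coinsurance £2570 × 40% = £1028. Patient owes £2508 (running OOP £2508). Insurer: £4050 − £2508 = £1542.
Claim 2 — £3063: deductible already satisfied, so patient's share is 40% × £3063 = £1225.20. Patient owes £1225.20 (running OOP £3733.20). Plan pays £3063 − £1225.20 = £1837.80.
Claim 3 — £4241: deductible met; 40% of £4241 = £1696.40. Patient pays £1696.40; OOP now £5429.60. Plan pays £4241 − £1696.40 = £2544.60.
Claim 4 — £1495: deductible already satisfied, so patient's share is 40% × £1495 = £598. Patient pays £598; OOP now £6027.60. Insurer: £1495 − £598 = £897.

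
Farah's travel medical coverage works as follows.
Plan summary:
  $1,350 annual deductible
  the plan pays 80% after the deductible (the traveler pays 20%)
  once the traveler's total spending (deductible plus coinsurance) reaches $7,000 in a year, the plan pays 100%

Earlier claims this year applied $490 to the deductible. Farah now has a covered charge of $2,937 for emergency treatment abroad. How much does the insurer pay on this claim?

$1,661.60

$490 of the $1,350 deductible is already met, leaving $860.
That leaves $2,937 − $860 = $2,077 for coinsurance.
Coinsurance: $2,077 × 20% = $415.40.
That puts the traveler's cost at $860 + $415.40 = $1,275.40 before any cap.
Total out-of-pocket so far would be $490 + $1,275.40 = $1,765.40, below the $7,000 cap — no reduction.
The insurer covers the remainder: $2,937 − $1,275.40 = $1,661.60.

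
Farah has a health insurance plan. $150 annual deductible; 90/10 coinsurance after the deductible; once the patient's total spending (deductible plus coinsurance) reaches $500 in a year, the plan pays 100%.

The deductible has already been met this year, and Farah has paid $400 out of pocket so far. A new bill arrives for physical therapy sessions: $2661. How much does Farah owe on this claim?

$100

The deductible is already satisfied, so the full bill goes to coinsurance.
Coinsurance: $2661 × 10% = $266.10.
That would bring total out-of-pocket to $666.10, past the $500 cap. The patient is capped at $500 − $400 = $100 on this claim.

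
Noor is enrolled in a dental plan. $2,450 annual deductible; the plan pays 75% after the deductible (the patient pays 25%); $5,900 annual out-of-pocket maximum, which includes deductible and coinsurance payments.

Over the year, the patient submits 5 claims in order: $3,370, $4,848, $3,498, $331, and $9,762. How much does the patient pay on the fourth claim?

$82.75

Bill 1, $3,370: deductible takes $2,450, $920 remains; coinsurance $920 × 25% = $230. Patient owes $2,680 (running OOP $2,680).
Bill 2, $4,848: deductible already satisfied, so patient's share is 25% × $4,848 = $1,212. Patient owes $1,212 (running OOP $3,892).
Bill 3, $3,498: 25% coinsurance on $3,498 = $874.50. Patient owes $874.50 (running OOP $4,766.50).
Bill 4, $331: deductible met; 25% of $331 = $82.75. Patient pays $82.75; OOP now $4,849.25.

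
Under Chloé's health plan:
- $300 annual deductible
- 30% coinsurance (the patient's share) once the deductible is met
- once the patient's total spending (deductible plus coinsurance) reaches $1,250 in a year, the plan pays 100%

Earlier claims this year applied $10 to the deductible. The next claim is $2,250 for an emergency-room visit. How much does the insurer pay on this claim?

Deductible still to meet: $300 − $10 = $290.
The remaining $1,960 (= $2,250 − $290) moves to coinsurance.
Patient's 30% share of $1,960 is $588.
Patient responsibility before any cap: $290 + $588 = $878.
Total out-of-pocket so far would be $10 + $878 = $888, below the $1,250 cap — no reduction.
The plan picks up $2,250 − $878 = $1,372.

$1,372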